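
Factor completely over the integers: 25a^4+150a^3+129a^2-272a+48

Testing divisors of the constant over divisors of the leading coefficient, a = -3 is a root, giving the factor (a+3) and quotient 25a^3+75a^2-96a+16.
Continuing, a = -4 is a root, giving the factor (a+4) and quotient 25a^2-25a+4.
The remaining quadratic factors as (5a-1)(5a-4).

(5a-1)(5a-4)(a+3)(a+4)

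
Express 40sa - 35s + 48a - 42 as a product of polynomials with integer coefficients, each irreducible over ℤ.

Group as (40sa - 35s) + (48a - 42) = 5s(8a - 7) + 6(8a - 7).
Both groups share the factor (8a - 7).

(5s + 6)(8a - 7)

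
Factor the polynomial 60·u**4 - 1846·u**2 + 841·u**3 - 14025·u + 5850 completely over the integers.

By the rational root theorem, u = 2/5 is a root, so (5·u - 2) is a factor; dividing leaves 12·u**3 + 173·u**2 - 300·u - 2925.
Then u = -15/4 is a root, so (4·u + 15) divides it; the quotient is 3·u**2 + 32·u - 195.
The remaining quadratic factors as (3·u - 13)(u + 15).

(3·u - 13)·(4·u + 15)·(5·u - 2)·(u + 15)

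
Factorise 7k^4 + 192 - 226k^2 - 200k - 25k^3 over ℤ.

Testing divisors of the constant over divisors of the leading coefficient, k = -3 is a root, giving the factor (k + 3) and quotient 7k^3 - 46k^2 - 88k + 64.
Continuing, k = 4/7 is a root, giving the factor (7k - 4) and quotient k^2 - 6k - 16.
The remaining quadratic factors as (k + 2)(k - 8).

(7k - 4)(k + 2)(k + 3)(k - 8)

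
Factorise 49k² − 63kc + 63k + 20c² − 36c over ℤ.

Group: 7k(7k − 5c + 9) − 4c(7k − 5c + 9); both groups contain (7k − 5c + 9).

(7k − 4c)(7k − 5c + 9)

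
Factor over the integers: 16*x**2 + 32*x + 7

(4*x + 1)*(4*x + 7)

Need a pair with product 16·7 = 112 and sum 32: that's 4 and 28.
Split the middle term: 16*x**2 + 4*x + 28*x + 7 = 4*x*(4*x + 1) + 7*(4*x + 1).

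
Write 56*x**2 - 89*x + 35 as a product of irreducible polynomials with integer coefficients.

(7*x - 5)*(8*x - 7)

Need a pair with product 56·35 = 1960 and sum -89: that's -49 and -40.
Split the middle term: 56*x**2 - 49*x - 40*x + 35 = 7*x*(8*x - 7) - 5*(8*x - 7).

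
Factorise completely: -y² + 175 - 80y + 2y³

(2y - 5)(y + 7)(y - 5)

Among the possible rational roots, y = 5/2 is a root, giving the factor (2y - 5) and quotient y² + 2y - 35.
The remaining quadratic factors as (y + 7)(y - 5).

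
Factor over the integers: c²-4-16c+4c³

(4c+1)(c+2)(c-2)

Group as (4c³-16c) + (c²-4) = 4c(c²-4) + (c²-4).
Both groups share the factor (c²-4).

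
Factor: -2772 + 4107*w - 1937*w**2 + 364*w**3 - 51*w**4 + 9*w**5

(3*w - 4)*(3*w - 7)*(w - 3)*(w**2 + w + 33)

Testing divisors of the constant over divisors of the leading coefficient, w = 4/3 is a root, so (3*w - 4) is a factor; dividing leaves 3*w**4 - 13*w**3 + 104*w**2 - 507*w + 693.
Then w = 3 is a root, giving the factor (w - 3) and quotient 3*w**3 - 4*w**2 + 92*w - 231.
Then w = 7/3 is a root, giving the factor (3*w - 7) and quotient w**2 + w + 33.
The quadratic w**2 + w + 33 has discriminant -131 < 0 and is irreducible over ℤ.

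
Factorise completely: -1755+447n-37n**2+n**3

(n-13)(n-15)(n-9)

Trying the rational-root candidates, n = 9 is a root, so (n-9) is a factor; dividing leaves n**2-28n+195.
The remaining quadratic factors as (n-13)(n-15).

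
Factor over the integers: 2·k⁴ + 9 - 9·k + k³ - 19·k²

(2·k - 1)·(k + 1)·(k + 3)·(k - 3)

Among the possible rational roots, k = -1 is a root, so (k + 1) is a factor; dividing leaves 2·k³ - k² - 18·k + 9.
Continuing, k = 3 is a root, giving the factor (k - 3) and quotient 2·k² + 5·k - 3.
The remaining quadratic factors as (2·k - 1)(k + 3).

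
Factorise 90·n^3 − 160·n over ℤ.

Every term has a factor of 10·n. Then 9·n^2 − 16 = (3·n)² − (4)².

10·n·(3·n + 4)·(3·n − 4)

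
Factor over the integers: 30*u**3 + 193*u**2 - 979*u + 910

(5*u - 7)*(6*u - 13)*(u + 10)

Among the possible rational roots, u = 13/6 is a root, so (6*u - 13) is a factor; dividing leaves 5*u**2 + 43*u - 70.
The remaining quadratic factors as (u + 10)(5*u - 7).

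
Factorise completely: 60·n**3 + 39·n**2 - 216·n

Pull out the common factor 3·n, then factor the remaining trinomial.

3·n·(4·n + 9)·(5·n - 8)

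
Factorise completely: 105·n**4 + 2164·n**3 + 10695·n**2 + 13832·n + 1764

(3·n + 14)·(5·n + 9)·(7·n + 1)·(n + 14)

Among the possible rational roots, n = −14/3 is a root, so (3·n + 14) divides it; the quotient is 35·n**3 + 558·n**2 + 961·n + 126.
Next, n = −1/7 is a root, so (7·n + 1) is a factor; dividing leaves 5·n**2 + 79·n + 126.
The remaining quadratic factors as (n + 14)(5·n + 9).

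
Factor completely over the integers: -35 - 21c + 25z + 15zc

(3c + 5)(5z - 7)

Group as (15zc + 25z) + (-21c - 35) = 5z(3c + 5) - 7(3c + 5).
Both groups share the factor (3c + 5).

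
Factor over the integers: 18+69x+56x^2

Need a pair with product 56·18 = 1008 and sum 69: that's 48 and 21.
Split the middle term: 56x^2+48x + 21x+18 = 8x(7x+6) + 3(7x+6).

(7x+6)(8x+3)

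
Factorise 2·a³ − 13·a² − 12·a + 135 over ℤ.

(2·a − 9)·(a + 3)·(a − 5)

Testing divisors of the constant over divisors of the leading coefficient, a = 5 is a root, giving the factor (a − 5) and quotient 2·a² − 3·a − 27.
The remaining quadratic factors as (a + 3)(2·a − 9).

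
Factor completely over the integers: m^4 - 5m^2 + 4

Substitute u = m^2 to get a quadratic in u, then factor.
m^2 - 4 is a difference of squares.
m^2 - 1 is a difference of squares.

(m + 1)(m + 2)(m - 1)(m - 2)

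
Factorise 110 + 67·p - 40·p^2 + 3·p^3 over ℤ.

(3·p - 10)·(p + 1)·(p - 11)

Trying the rational-root candidates, p = 11 is a root, so (p - 11) is a factor; dividing leaves 3·p^2 - 7·p - 10.
The remaining quadratic factors as (3·p - 10)(p + 1).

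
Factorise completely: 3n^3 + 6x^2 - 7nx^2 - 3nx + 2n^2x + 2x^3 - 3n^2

(3n - x - 3)(n + 2x)(n - x)

Group: 3n(n^2 + nx - 2x^2) + (-x - 3)(n^2 + nx - 2x^2); both groups contain (n^2 + nx - 2x^2), so (3n - x - 3) is a factor with cofactor n^2 + nx - 2x^2.
The cofactor groups again: n^2 + nx - 2x^2 = n(n + 2x) - x(n + 2x); both groups contain (n + 2x), giving (n - x)(n + 2x).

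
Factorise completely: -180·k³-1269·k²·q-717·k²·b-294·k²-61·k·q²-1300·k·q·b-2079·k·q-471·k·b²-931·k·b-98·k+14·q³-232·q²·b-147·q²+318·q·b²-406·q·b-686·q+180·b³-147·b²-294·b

-(15·k+2·q-4·b+7)·(12·k-q+15·b+14)·(k+7·q+3·b)

Group: 12·k·(-15·k²-107·k·q-41·k·b-7·k-14·q²+22·q·b-49·q+12·b²-21·b) + (-q+15·b+14)·(-15·k²-107·k·q-41·k·b-7·k-14·q²+22·q·b-49·q+12·b²-21·b); both groups contain (-15·k²-107·k·q-41·k·b-7·k-14·q²+22·q·b-49·q+12·b²-21·b), so (12·k-q+15·b+14) is a factor with cofactor -15·k²-107·k·q-41·k·b-7·k-14·q²+22·q·b-49·q+12·b²-21·b.
The cofactor groups again: -15·k²-107·k·q-41·k·b-7·k-14·q²+22·q·b-49·q+12·b²-21·b = -15·k·(k+7·q+3·b) + (-2·q+4·b-7)·(k+7·q+3·b); both groups contain (k+7·q+3·b), giving -(15·k+2·q-4·b+7)·(k+7·q+3·b).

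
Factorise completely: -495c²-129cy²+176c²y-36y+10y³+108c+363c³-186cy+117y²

(11c+10y-3)(11c-y-12)(3c-y)

Group: 3c(121c²+99cy-165c-10y²-117y+36) - y(121c²+99cy-165c-10y²-117y+36); both groups contain (121c²+99cy-165c-10y²-117y+36), so (3c-y) is a factor with cofactor 121c²+99cy-165c-10y²-117y+36.
The cofactor groups again: 121c²+99cy-165c-10y²-117y+36 = 11c(11c+10y-3) + (-y-12)(11c+10y-3); both groups contain (11c+10y-3), giving (11c-y-12)(11c+10y-3).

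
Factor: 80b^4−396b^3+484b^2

4b^2(4b−11)(5b−11)

Pull out the common factor 4b^2, then factor the remaining trinomial.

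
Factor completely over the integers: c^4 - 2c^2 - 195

Substitute u = c^2 to get a quadratic in u, then factor.
c^2 - 15 is irreducible over ℤ (15 is not a perfect square).
c^2 + 13 is irreducible over ℤ (always positive, so no real roots).

(c^2 + 13)(c^2 - 15)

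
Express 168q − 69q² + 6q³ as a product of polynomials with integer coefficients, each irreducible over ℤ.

3q(2q − 7)(q − 8)

Pull out the common factor 3q, then factor the remaining trinomial.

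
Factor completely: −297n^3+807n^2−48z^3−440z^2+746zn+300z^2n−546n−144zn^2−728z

Group: 4z(−12z^2+84zn−110z−99n^2+269n−182) + 3n(−12z^2+84zn−110z−99n^2+269n−182); both groups contain (−12z^2+84zn−110z−99n^2+269n−182), so (4z+3n) is a factor with cofactor −12z^2+84zn−110z−99n^2+269n−182.
The cofactor groups again: −12z^2+84zn−110z−99n^2+269n−182 = −6z(2z−11n+14) + (9n−13)(2z−11n+14); both groups contain (2z−11n+14), giving −(6z−9n+13)(2z−11n+14).

−(2z−11n+14)(6z−9n+13)(4z+3n)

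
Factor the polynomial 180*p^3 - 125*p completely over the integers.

5*p*(6*p + 5)*(6*p - 5)

Pull out the common factor 5*p; 36*p^2 - 25 is a difference of squares.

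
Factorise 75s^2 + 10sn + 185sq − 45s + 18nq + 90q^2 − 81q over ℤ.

Group: 5s(15s + 2n + 10q − 9) + 9q(15s + 2n + 10q − 9); both groups contain (15s + 2n + 10q − 9).

(15s + 2n + 10q − 9)(5s + 9q)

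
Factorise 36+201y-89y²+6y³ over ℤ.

(6y+1)(y-12)(y-3)

Trying the rational-root candidates, y = 3 is a root, giving the factor (y-3) and quotient 6y²-71y-12.
The remaining quadratic factors as (6y+1)(y-12).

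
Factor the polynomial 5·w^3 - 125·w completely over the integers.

5·w·(w + 5)·(w - 5)

Every term has a factor of 5·w. Then w^2 - 25 = (w)² − (5)².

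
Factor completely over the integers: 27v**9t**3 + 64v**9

Pull out the common factor v**9, leaving 27t**3 + 64.
Recognize a sum of cubes with the parts 3t and 4.

v**9(3t + 4)(9t**2 - 12t + 16)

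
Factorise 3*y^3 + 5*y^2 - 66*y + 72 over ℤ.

(3*y - 4)*(y + 6)*(y - 3)

Testing divisors of the constant over divisors of the leading coefficient, y = 3 is a root, so (y - 3) divides it; the quotient is 3*y^2 + 14*y - 24.
The remaining quadratic factors as (3*y - 4)(y + 6).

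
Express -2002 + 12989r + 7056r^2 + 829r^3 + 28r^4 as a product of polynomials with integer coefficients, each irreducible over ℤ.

By the rational root theorem, r = -11/4 is a root, giving the factor (4r + 11) and quotient 7r^3 + 188r^2 + 1247r - 182.
Next, r = -13 is a root, giving the factor (r + 13) and quotient 7r^2 + 97r - 14.
The remaining quadratic factors as (7r - 1)(r + 14).

(4r + 11)(7r - 1)(r + 13)(r + 14)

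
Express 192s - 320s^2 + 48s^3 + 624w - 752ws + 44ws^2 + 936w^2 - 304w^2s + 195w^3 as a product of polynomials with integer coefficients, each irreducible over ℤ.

(3w - 2s + 12)(5w - 6s + 4)(13w + 4s)

Group: 13w(15w^2 - 28ws + 72w + 12s^2 - 80s + 48) + 4s(15w^2 - 28ws + 72w + 12s^2 - 80s + 48); both groups contain (15w^2 - 28ws + 72w + 12s^2 - 80s + 48), so (13w + 4s) is a factor with cofactor 15w^2 - 28ws + 72w + 12s^2 - 80s + 48.
The cofactor groups again: 15w^2 - 28ws + 72w + 12s^2 - 80s + 48 = 3w(5w - 6s + 4) + (-2s + 12)(5w - 6s + 4); both groups contain (5w - 6s + 4), giving (3w - 2s + 12)(5w - 6s + 4).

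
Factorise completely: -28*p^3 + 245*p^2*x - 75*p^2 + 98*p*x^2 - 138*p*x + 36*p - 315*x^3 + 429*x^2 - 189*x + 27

-(4*p + 5*x - 3)*(7*p - 7*x + 3)*(p - 9*x + 3)

Group: p*(-28*p^2 - 7*p*x + 9*p + 35*x^2 - 36*x + 9) + (-9*x + 3)*(-28*p^2 - 7*p*x + 9*p + 35*x^2 - 36*x + 9); both groups contain (-28*p^2 - 7*p*x + 9*p + 35*x^2 - 36*x + 9), so (p - 9*x + 3) is a factor with cofactor -28*p^2 - 7*p*x + 9*p + 35*x^2 - 36*x + 9.
The cofactor groups again: -28*p^2 - 7*p*x + 9*p + 35*x^2 - 36*x + 9 = -4*p*(7*p - 7*x + 3) + (-5*x + 3)*(7*p - 7*x + 3); both groups contain (7*p - 7*x + 3), giving -(4*p + 5*x - 3)*(7*p - 7*x + 3).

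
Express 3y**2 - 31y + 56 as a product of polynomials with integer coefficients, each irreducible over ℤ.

Need a pair with product 3·56 = 168 and sum -31: that's -7 and -24.
Split the middle term: 3y**2 - 7y - 24y + 56 = y(3y - 7) - 8(3y - 7).

(3y - 7)(y - 8)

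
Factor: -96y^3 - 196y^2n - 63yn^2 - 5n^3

-(3y + 5n)(4y + n)(8y + n)

Group: 4y(-24y^2 - 43yn - 5n^2) + n(-24y^2 - 43yn - 5n^2); both groups contain (-24y^2 - 43yn - 5n^2), so (4y + n) is a factor with cofactor -24y^2 - 43yn - 5n^2.
The cofactor groups again: -24y^2 - 43yn - 5n^2 = -8y(3y + 5n) - n(3y + 5n); both groups contain (3y + 5n), giving -(8y + n)(3y + 5n).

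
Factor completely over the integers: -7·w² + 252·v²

7·(6·v + w)·(6·v - w)

Every term has a factor of 7. Then 36·v² - w² = (6·v)² − (w)².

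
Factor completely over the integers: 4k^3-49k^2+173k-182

Testing divisors of the constant over divisors of the leading coefficient, k = 7 is a root, so (k-7) is a factor; dividing leaves 4k^2-21k+26.
The remaining quadratic factors as (4k-13)(k-2).

(4k-13)(k-2)(k-7)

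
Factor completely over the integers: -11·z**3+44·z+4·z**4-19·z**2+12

(4·z+1)·(z+2)·(z-2)·(z-3)

Trying the rational-root candidates, z = -2 is a root, so (z+2) divides it; the quotient is 4·z**3-19·z**2+19·z+6.
Then z = -1/4 is a root, so (4·z+1) is a factor; dividing leaves z**2-5·z+6.
The remaining quadratic factors as (z-2)(z-3).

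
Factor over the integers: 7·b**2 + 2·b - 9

Need a pair with product 7·(-9) = -63 and sum 2: that's 9 and -7.
Split the middle term: 7·b**2 + 9·b - 7·b - 9 = b·(7·b + 9) - (7·b + 9).

(7·b + 9)·(b - 1)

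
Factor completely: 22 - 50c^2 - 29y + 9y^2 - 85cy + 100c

Group: -10c(5c + 9y - 11) + (y - 2)(5c + 9y - 11); both groups contain (5c + 9y - 11).

-(10c - y + 2)(5c + 9y - 11)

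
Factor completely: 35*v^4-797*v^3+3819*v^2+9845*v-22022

By the rational root theorem, v = 11 is a root, so (v-11) divides it; the quotient is 35*v^3-412*v^2-713*v+2002.
Next, v = 11/7 is a root, so (7*v-11) divides it; the quotient is 5*v^2-51*v-182.
The remaining quadratic factors as (5*v+14)(v-13).

(5*v+14)*(7*v-11)*(v-11)*(v-13)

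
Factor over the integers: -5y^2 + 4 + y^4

(y + 1)(y + 2)(y - 1)(y - 2)

Substitute u = y^2 to get a quadratic in u, then factor.
y^2 - 1 is a difference of squares.
y^2 - 4 is a difference of squares.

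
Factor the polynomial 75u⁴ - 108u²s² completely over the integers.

3u²(5u - 6s)(5u + 6s)

Factor out 3u², leaving 25u² - 36s², which is a difference of two squares.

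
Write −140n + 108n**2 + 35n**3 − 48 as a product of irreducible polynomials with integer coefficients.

(5n − 6)(7n + 2)(n + 4)

Testing divisors of the constant over divisors of the leading coefficient, n = −4 is a root, so (n + 4) is a factor; dividing leaves 35n**2 − 32n − 12.
The remaining quadratic factors as (7n + 2)(5n − 6).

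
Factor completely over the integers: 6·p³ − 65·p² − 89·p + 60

(2·p − 1)·(3·p + 5)·(p − 12)

Among the possible rational roots, p = −5/3 is a root, giving the factor (3·p + 5) and quotient 2·p² − 25·p + 12.
The remaining quadratic factors as (p − 12)(2·p − 1).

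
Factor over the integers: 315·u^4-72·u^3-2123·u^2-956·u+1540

(3·u+5)·(3·u-2)·(5·u-14)·(7·u+11)

Among the possible rational roots, u = 14/5 is a root, so (5·u-14) is a factor; dividing leaves 63·u^3+162·u^2+29·u-110.
Next, u = -11/7 is a root, giving the factor (7·u+11) and quotient 9·u^2+9·u-10.
The remaining quadratic factors as (3·u-2)(3·u+5).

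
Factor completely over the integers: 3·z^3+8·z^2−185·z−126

(3·z+2)·(z+9)·(z−7)

By the rational root theorem, z = 7 is a root, giving the factor (z−7) and quotient 3·z^2+29·z+18.
The remaining quadratic factors as (z+9)(3·z+2).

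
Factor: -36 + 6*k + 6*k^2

Pull out the common factor 6, then factor the remaining trinomial.

6*(k + 3)*(k - 2)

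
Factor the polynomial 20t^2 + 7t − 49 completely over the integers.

Need a pair with product 20·(−49) = −980 and sum 7: that's 35 and −28.
Split the middle term: 20t^2 + 35t − 28t − 49 = 5t(4t + 7) − 7(4t + 7).

(4t + 7)(5t − 7)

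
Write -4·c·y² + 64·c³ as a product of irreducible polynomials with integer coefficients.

Every term has a factor of 4·c. Then 16·c² - y² = (4·c)² − (y)².

4·c·(4·c + y)·(4·c - y)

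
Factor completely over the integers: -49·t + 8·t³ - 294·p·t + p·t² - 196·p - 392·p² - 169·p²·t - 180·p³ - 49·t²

-(4·p + t)·(5·p - t + 7)·(9·p + 8·t + 7)

Group: 5·p·(-36·p² - 41·p·t - 28·p - 8·t² - 7·t) + (-t + 7)·(-36·p² - 41·p·t - 28·p - 8·t² - 7·t); both groups contain (-36·p² - 41·p·t - 28·p - 8·t² - 7·t), so (5·p - t + 7) is a factor with cofactor -36·p² - 41·p·t - 28·p - 8·t² - 7·t.
The cofactor groups again: -36·p² - 41·p·t - 28·p - 8·t² - 7·t = -9·p·(4·p + t) + (-8·t - 7)·(4·p + t); both groups contain (4·p + t), giving -(9·p + 8·t + 7)·(4·p + t).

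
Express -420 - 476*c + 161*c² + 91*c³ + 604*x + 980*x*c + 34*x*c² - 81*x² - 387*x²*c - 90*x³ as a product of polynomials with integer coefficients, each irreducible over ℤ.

Group: 2*x*(-45*x² - 216*x*c - 108*x - 91*c² + 112*c + 140) + (-c - 3)*(-45*x² - 216*x*c - 108*x - 91*c² + 112*c + 140); both groups contain (-45*x² - 216*x*c - 108*x - 91*c² + 112*c + 140), so (2*x - c - 3) is a factor with cofactor -45*x² - 216*x*c - 108*x - 91*c² + 112*c + 140.
The cofactor groups again: -45*x² - 216*x*c - 108*x - 91*c² + 112*c + 140 = -3*x*(15*x + 7*c - 14) + (-13*c - 10)*(15*x + 7*c - 14); both groups contain (15*x + 7*c - 14), giving -(3*x + 13*c + 10)*(15*x + 7*c - 14).

-(2*x - c - 3)*(3*x + 13*c + 10)*(15*x + 7*c - 14)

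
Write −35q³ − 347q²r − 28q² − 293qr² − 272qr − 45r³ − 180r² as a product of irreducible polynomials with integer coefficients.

−(5q + r + 4)(7q + 5r)(q + 9r)

Group: q(−35q² − 32qr − 28q − 5r² − 20r) + 9r(−35q² − 32qr − 28q − 5r² − 20r); both groups contain (−35q² − 32qr − 28q − 5r² − 20r), so (q + 9r) is a factor with cofactor −35q² − 32qr − 28q − 5r² − 20r.
The cofactor groups again: −35q² − 32qr − 28q − 5r² − 20r = −5q(7q + 5r) + (−r − 4)(7q + 5r); both groups contain (7q + 5r), giving −(5q + r + 4)(7q + 5r).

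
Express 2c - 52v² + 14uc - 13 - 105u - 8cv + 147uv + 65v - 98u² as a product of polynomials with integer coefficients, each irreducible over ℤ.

Group: -14u(7u - 4v + 1) + (2c + 13v - 13)(7u - 4v + 1); both groups contain (7u - 4v + 1).

-(14u - 2c - 13v + 13)(7u - 4v + 1)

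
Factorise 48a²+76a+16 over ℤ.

4(3a+4)(4a+1)

Pull out the common factor 4, then factor the remaining trinomial.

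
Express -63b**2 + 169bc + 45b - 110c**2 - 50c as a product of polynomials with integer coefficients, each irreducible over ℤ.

-(7b - 11c - 5)(9b - 10c)

Group: -9b(7b - 11c - 5) + 10c(7b - 11c - 5); both groups contain (7b - 11c - 5).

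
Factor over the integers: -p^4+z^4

(z-p)·(z+p)·(z^2+p^2)

Write as (z^2)² − (p^2)², then factor z^2-p^2 once more.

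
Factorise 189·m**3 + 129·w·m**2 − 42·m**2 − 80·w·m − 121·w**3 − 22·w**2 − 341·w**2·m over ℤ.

−(11·w − 9·m + 2)·(w + 3·m)·(11·w + 7·m)

Group: 11·w·(−11·w**2 − 24·w·m − 2·w + 27·m**2 − 6·m) + 7·m·(−11·w**2 − 24·w·m − 2·w + 27·m**2 − 6·m); both groups contain (−11·w**2 − 24·w·m − 2·w + 27·m**2 − 6·m), so (11·w + 7·m) is a factor with cofactor −11·w**2 − 24·w·m − 2·w + 27·m**2 − 6·m.
The cofactor groups again: −11·w**2 − 24·w·m − 2·w + 27·m**2 − 6·m = −w·(11·w − 9·m + 2) − 3·m·(11·w − 9·m + 2); both groups contain (11·w − 9·m + 2), giving −(w + 3·m)·(11·w − 9·m + 2).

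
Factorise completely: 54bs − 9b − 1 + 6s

(6s − 1)(9b + 1)

Group as (54bs − 9b) + (6s − 1) = 9b(6s − 1) + (6s − 1).
Both groups share the factor (6s − 1).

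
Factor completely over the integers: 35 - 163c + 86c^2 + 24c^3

Testing divisors of the constant over divisors of the leading coefficient, c = -5 is a root, so (c + 5) is a factor; dividing leaves 24c^2 - 34c + 7.
The remaining quadratic factors as (4c - 1)(6c - 7).

(4c - 1)(6c - 7)(c + 5)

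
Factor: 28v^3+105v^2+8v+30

(4v+15)(7v^2+2)

Group as (28v^3+8v) + (105v^2+30) = 4v(7v^2+2) + 15(7v^2+2).
Both groups share the factor (7v^2+2).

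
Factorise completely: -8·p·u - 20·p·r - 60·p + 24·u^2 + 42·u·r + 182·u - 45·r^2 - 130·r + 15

-(4·p - 12·u + 9·r - 1)·(2·u + 5·r + 15)

Group: -2·u·(4·p - 12·u + 9·r - 1) + (-5·r - 15)·(4·p - 12·u + 9·r - 1); both groups contain (4·p - 12·u + 9·r - 1).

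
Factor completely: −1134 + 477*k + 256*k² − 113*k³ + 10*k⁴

(2*k − 9)*(5*k − 9)*(k + 2)*(k − 7)

Among the possible rational roots, k = 9/5 is a root, so (5*k − 9) divides it; the quotient is 2*k³ − 19*k² + 17*k + 126.
Continuing, k = 7 is a root, giving the factor (k − 7) and quotient 2*k² − 5*k − 18.
The remaining quadratic factors as (k + 2)(2*k − 9).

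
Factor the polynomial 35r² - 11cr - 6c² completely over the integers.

Group: -3c(2c + 7r) + 5r(2c + 7r); both groups contain (2c + 7r).

-(2c + 7r)(3c - 5r)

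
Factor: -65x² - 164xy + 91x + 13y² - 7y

Group: -13x(5x + 13y - 7) + y(5x + 13y - 7); both groups contain (5x + 13y - 7).

-(13x - y)(5x + 13y - 7)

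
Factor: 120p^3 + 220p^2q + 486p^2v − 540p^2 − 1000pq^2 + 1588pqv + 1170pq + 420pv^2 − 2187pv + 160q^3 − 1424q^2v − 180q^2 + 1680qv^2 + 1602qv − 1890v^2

Group: 2p(60p^2 − 130pq + 243pv + 20q^2 − 178qv + 210v^2) + (8q − 9)(60p^2 − 130pq + 243pv + 20q^2 − 178qv + 210v^2); both groups contain (60p^2 − 130pq + 243pv + 20q^2 − 178qv + 210v^2), so (2p + 8q − 9) is a factor with cofactor 60p^2 − 130pq + 243pv + 20q^2 − 178qv + 210v^2.
The cofactor groups again: 60p^2 − 130pq + 243pv + 20q^2 − 178qv + 210v^2 = 5p(12p − 2q + 15v) + (−10q + 14v)(12p − 2q + 15v); both groups contain (12p − 2q + 15v), giving (5p − 10q + 14v)(12p − 2q + 15v).

(12p − 2q + 15v)(2p + 8q − 9)(5p − 10q + 14v)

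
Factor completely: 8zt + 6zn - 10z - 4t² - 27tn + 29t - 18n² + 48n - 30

(2z - t - 6n + 6)(4t + 3n - 5)

Group: 4t(2z - t - 6n + 6) + (3n - 5)(2z - t - 6n + 6); both groups contain (2z - t - 6n + 6).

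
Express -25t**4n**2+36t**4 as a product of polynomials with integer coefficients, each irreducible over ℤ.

-t**4(5n+6)(5n-6)

Every term has a factor of t**4; factoring it out leaves -25n**2+36.
Recognize a difference of squares with the parts 6 and 5n.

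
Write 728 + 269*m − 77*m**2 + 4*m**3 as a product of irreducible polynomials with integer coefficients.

By the rational root theorem, m = 8 is a root, giving the factor (m − 8) and quotient 4*m**2 − 45*m − 91.
The remaining quadratic factors as (m − 13)(4*m + 7).

(4*m + 7)*(m − 13)*(m − 8)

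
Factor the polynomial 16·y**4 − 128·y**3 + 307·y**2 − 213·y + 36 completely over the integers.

Trying the rational-root candidates, y = 3 is a root, so (y − 3) divides it; the quotient is 16·y**3 − 80·y**2 + 67·y − 12.
Next, y = 3/4 is a root, giving the factor (4·y − 3) and quotient 4·y**2 − 17·y + 4.
The remaining quadratic factors as (y − 4)(4·y − 1).

(4·y − 1)·(4·y − 3)·(y − 3)·(y − 4)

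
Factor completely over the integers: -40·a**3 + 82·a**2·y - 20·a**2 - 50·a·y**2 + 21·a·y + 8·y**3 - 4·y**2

Group: 5·a·(-8·a**2 + 10·a·y - 4·a - 2·y**2 + y) - 4·y·(-8·a**2 + 10·a·y - 4·a - 2·y**2 + y); both groups contain (-8·a**2 + 10·a·y - 4·a - 2·y**2 + y), so (5·a - 4·y) is a factor with cofactor -8·a**2 + 10·a·y - 4·a - 2·y**2 + y.
The cofactor groups again: -8·a**2 + 10·a·y - 4·a - 2·y**2 + y = -4·a·(2·a - 2·y + 1) + y·(2·a - 2·y + 1); both groups contain (2·a - 2·y + 1), giving -(4·a - y)·(2·a - 2·y + 1).

-(2·a - 2·y + 1)·(4·a - y)·(5·a - 4·y)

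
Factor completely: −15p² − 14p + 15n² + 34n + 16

Group: −5p(3p − 3n − 2) + (−5n − 8)(3p − 3n − 2); both groups contain (3p − 3n − 2).

−(3p − 3n − 2)(5p + 5n + 8)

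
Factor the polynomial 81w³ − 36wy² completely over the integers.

9w(3w + 2y)(3w − 2y)

Factor out 9w, leaving 9w² − 4y², which is a difference of two squares.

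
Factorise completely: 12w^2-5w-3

Need a pair with product 12·(-3) = -36 and sum -5: that's -9 and 4.
Split the middle term: 12w^2-9w + 4w-3 = 3w(4w-3) + (4w-3).

(3w+1)(4w-3)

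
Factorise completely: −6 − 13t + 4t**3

Among the possible rational roots, t = −1/2 is a root, so (2t + 1) is a factor; dividing leaves 2t**2 − t − 6.
The remaining quadratic factors as (2t + 3)(t − 2).

(2t + 1)(2t + 3)(t − 2)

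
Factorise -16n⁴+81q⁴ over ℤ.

Write as (9q²)² − (4n²)², then factor 9q²-4n² once more.

(3q-2n)(3q+2n)(9q²+4n²)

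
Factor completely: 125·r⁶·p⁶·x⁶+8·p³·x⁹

Every term has a factor of p³·x⁶; factoring it out leaves 125·r⁶·p³+8·x³.
Recognize a sum of cubes with the parts 5·r²·p and 2·x.

p³·x⁶·(5·r²·p+2·x)·(25·r⁴·p²-10·r²·p·x+4·x²)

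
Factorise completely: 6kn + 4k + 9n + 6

Group as (6kn + 4k) + (9n + 6) = 2k(3n + 2) + 3(3n + 2).
Both groups share the factor (3n + 2).

(2k + 3)(3n + 2)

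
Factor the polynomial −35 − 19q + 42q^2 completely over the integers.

(6q − 7)(7q + 5)

Need a pair with product 42·(−35) = −1470 and sum −19: that's 30 and −49.
Split the middle term: 42q^2 + 30q − 49q − 35 = 6q(7q + 5) − 7(7q + 5).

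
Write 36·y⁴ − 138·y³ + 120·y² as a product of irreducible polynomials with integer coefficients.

Pull out the common factor 6·y², then factor the remaining trinomial.

6·y²·(2·y − 5)·(3·y − 4)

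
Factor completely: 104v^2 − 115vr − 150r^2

(8v − 15r)(13v + 10r)

Group: 8v(13v + 10r) − 15r(13v + 10r); both groups contain (13v + 10r).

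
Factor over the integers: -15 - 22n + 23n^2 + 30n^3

(5n + 3)(6n - 5)(n + 1)

Among the possible rational roots, n = 5/6 is a root, so (6n - 5) divides it; the quotient is 5n^2 + 8n + 3.
The remaining quadratic factors as (n + 1)(5n + 3).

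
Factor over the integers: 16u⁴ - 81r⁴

(2u - 3r)(2u + 3r)(4u² + 9r²)

Difference of squares twice: with A = 2u and B = 3r, A⁴ − B⁴ = (A² − B²)(A² + B²), and A² − B² factors again.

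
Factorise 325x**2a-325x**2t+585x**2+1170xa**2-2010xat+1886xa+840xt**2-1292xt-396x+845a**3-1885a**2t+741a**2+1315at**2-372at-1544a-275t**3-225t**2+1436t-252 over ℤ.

Group: 5x(65xa-65xt+117x+65a**2-90at+47a+25t**2+25t-126) + (13a-11t+2)(65xa-65xt+117x+65a**2-90at+47a+25t**2+25t-126); both groups contain (65xa-65xt+117x+65a**2-90at+47a+25t**2+25t-126), so (5x+13a-11t+2) is a factor with cofactor 65xa-65xt+117x+65a**2-90at+47a+25t**2+25t-126.
The cofactor groups again: 65xa-65xt+117x+65a**2-90at+47a+25t**2+25t-126 = 5a(13x+13a-5t-14) + (-5t+9)(13x+13a-5t-14); both groups contain (13x+13a-5t-14), giving (5a-5t+9)(13x+13a-5t-14).

(5x+13a-11t+2)(13x+13a-5t-14)(5a-5t+9)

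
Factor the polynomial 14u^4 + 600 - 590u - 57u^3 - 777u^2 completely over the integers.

Trying the rational-root candidates, u = 10 is a root, so (u - 10) divides it; the quotient is 14u^3 + 83u^2 + 53u - 60.
Next, u = -5 is a root, so (u + 5) divides it; the quotient is 14u^2 + 13u - 12.
The remaining quadratic factors as (7u - 4)(2u + 3).

(2u + 3)(7u - 4)(u + 5)(u - 10)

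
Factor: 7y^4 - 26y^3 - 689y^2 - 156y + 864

(7y + 9)(y + 8)(y - 1)(y - 12)

Trying the rational-root candidates, y = -9/7 is a root, giving the factor (7y + 9) and quotient y^3 - 5y^2 - 92y + 96.
Next, y = 1 is a root, giving the factor (y - 1) and quotient y^2 - 4y - 96.
The remaining quadratic factors as (y - 12)(y + 8).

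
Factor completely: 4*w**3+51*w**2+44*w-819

Among the possible rational roots, w = -9 is a root, so (w+9) divides it; the quotient is 4*w**2+15*w-91.
The remaining quadratic factors as (w+7)(4*w-13).

(4*w-13)*(w+7)*(w+9)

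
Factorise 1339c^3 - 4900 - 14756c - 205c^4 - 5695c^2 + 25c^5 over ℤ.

(5c + 2)(5c + 7)(c - 7)(c^2 - 3c + 50)

Among the possible rational roots, c = -2/5 is a root, giving the factor (5c + 2) and quotient 5c^4 - 43c^3 + 285c^2 - 1253c - 2450.
Continuing, c = 7 is a root, so (c - 7) is a factor; dividing leaves 5c^3 - 8c^2 + 229c + 350.
Continuing, c = -7/5 is a root, so (5c + 7) is a factor; dividing leaves c^2 - 3c + 50.
The quadratic c^2 - 3c + 50 has discriminant -191 < 0 and is irreducible over ℤ.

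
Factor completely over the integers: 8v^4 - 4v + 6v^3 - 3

Group as (8v^4 - 4v) + (6v^3 - 3) = 4v(2v^3 - 1) + 3(2v^3 - 1).
Both groups share the factor (2v^3 - 1).

(4v + 3)(2v^3 - 1)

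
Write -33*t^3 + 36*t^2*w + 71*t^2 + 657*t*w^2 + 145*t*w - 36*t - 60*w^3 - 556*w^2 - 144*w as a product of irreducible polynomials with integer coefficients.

-(11*t - w - 9)*(3*t - 15*w - 4)*(t + 4*w)

Group: 11*t*(-3*t^2 + 3*t*w + 4*t + 60*w^2 + 16*w) + (-w - 9)*(-3*t^2 + 3*t*w + 4*t + 60*w^2 + 16*w); both groups contain (-3*t^2 + 3*t*w + 4*t + 60*w^2 + 16*w), so (11*t - w - 9) is a factor with cofactor -3*t^2 + 3*t*w + 4*t + 60*w^2 + 16*w.
The cofactor groups again: -3*t^2 + 3*t*w + 4*t + 60*w^2 + 16*w = -3*t*(t + 4*w) + (15*w + 4)*(t + 4*w); both groups contain (t + 4*w), giving -(3*t - 15*w - 4)*(t + 4*w).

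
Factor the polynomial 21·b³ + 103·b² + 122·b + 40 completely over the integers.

(3·b + 10)·(7·b + 4)·(b + 1)

By the rational root theorem, b = -1 is a root, so (b + 1) is a factor; dividing leaves 21·b² + 82·b + 40.
The remaining quadratic factors as (7·b + 4)(3·b + 10).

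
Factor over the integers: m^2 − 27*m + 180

(m − 12)*(m − 15)

Two integers with product 180 and sum −27 are −15 and −12.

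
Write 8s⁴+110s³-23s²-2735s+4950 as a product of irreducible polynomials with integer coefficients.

By the rational root theorem, s = 5/2 is a root, so (2s-5) divides it; the quotient is 4s³+65s²+151s-990.
Then s = 11/4 is a root, giving the factor (4s-11) and quotient s²+19s+90.
The remaining quadratic factors as (s+10)(s+9).

(2s-5)(4s-11)(s+10)(s+9)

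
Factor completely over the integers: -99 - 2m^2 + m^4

Substitute u = m^2 to get a quadratic in u, then factor.
m^2 - 11 is irreducible over ℤ (11 is not a perfect square).
m^2 + 9 is irreducible over ℤ (sum of squares).

(m^2 + 9)(m^2 - 11)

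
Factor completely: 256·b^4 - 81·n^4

(4·b + 3·n)·(4·b - 3·n)·(16·b^2 + 9·n^2)

Difference of squares twice: with A = 4·b and B = 3·n, A⁴ − B⁴ = (A² − B²)(A² + B²), and A² − B² factors again.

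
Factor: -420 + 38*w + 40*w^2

Pull out the common factor 2, then factor the remaining trinomial.

2*(4*w + 15)*(5*w - 14)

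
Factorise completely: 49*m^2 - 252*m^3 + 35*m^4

7*m^2*(5*m - 1)*(m - 7)

Pull out the common factor 7*m^2, then factor the remaining trinomial.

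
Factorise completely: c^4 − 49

(c^2 + 7)(c^2 − 7)

Substitute u = c^2 to get a quadratic in u, then factor.
c^2 − 7 is irreducible over ℤ (7 is not a perfect square).
c^2 + 7 is irreducible over ℤ (always positive, so no real roots).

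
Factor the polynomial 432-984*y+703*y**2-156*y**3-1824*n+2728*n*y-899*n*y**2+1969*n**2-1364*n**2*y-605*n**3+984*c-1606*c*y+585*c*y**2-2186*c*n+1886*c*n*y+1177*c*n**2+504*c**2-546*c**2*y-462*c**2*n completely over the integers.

-(11*n+13*y-12)*(6*c-11*n-3*y+4)*(7*c-5*n-4*y+9)

Group: 11*n*(-42*c**2+107*c*n+45*c*y-82*c-55*n**2-59*n*y+119*n-12*y**2+43*y-36) + (13*y-12)*(-42*c**2+107*c*n+45*c*y-82*c-55*n**2-59*n*y+119*n-12*y**2+43*y-36); both groups contain (-42*c**2+107*c*n+45*c*y-82*c-55*n**2-59*n*y+119*n-12*y**2+43*y-36), so (11*n+13*y-12) is a factor with cofactor -42*c**2+107*c*n+45*c*y-82*c-55*n**2-59*n*y+119*n-12*y**2+43*y-36.
The cofactor groups again: -42*c**2+107*c*n+45*c*y-82*c-55*n**2-59*n*y+119*n-12*y**2+43*y-36 = -6*c*(7*c-5*n-4*y+9) + (11*n+3*y-4)*(7*c-5*n-4*y+9); both groups contain (7*c-5*n-4*y+9), giving -(6*c-11*n-3*y+4)*(7*c-5*n-4*y+9).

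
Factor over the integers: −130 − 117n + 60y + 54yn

Group as (54yn + 60y) + (−117n − 130) = 6y(9n + 10) − 13(9n + 10).
Both groups share the factor (9n + 10).

(6y − 13)(9n + 10)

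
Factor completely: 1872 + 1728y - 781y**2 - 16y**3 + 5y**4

(5y + 4)(y + 12)(y - 13)(y - 3)

Among the possible rational roots, y = 13 is a root, giving the factor (y - 13) and quotient 5y**3 + 49y**2 - 144y - 144.
Next, y = -12 is a root, so (y + 12) is a factor; dividing leaves 5y**2 - 11y - 12.
The remaining quadratic factors as (y - 3)(5y + 4).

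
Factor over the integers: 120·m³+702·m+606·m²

Pull out the common factor 6·m, then factor the remaining trinomial.

6·m·(4·m+13)·(5·m+9)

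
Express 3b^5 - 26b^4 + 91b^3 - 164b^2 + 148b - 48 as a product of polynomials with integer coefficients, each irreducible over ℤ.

(3b - 2)(b - 2)(b - 3)(b^2 - 3b + 4)

Testing divisors of the constant over divisors of the leading coefficient, b = 2 is a root, so (b - 2) is a factor; dividing leaves 3b^4 - 20b^3 + 51b^2 - 62b + 24.
Then b = 3 is a root, so (b - 3) divides it; the quotient is 3b^3 - 11b^2 + 18b - 8.
Then b = 2/3 is a root, giving the factor (3b - 2) and quotient b^2 - 3b + 4.
The quadratic b^2 - 3b + 4 has discriminant -7 < 0 and is irreducible over ℤ.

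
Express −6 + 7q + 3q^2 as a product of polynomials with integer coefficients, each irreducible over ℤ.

(3q − 2)(q + 3)

Need a pair with product 3·(−6) = −18 and sum 7: that's 9 and −2.
Split the middle term: 3q^2 + 9q − 2q − 6 = 3q(q + 3) − 2(q + 3).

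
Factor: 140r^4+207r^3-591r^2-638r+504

Testing divisors of the constant over divisors of the leading coefficient, r = 4/7 is a root, so (7r-4) is a factor; dividing leaves 20r^3+41r^2-61r-126.
Continuing, r = 7/4 is a root, giving the factor (4r-7) and quotient 5r^2+19r+18.
The remaining quadratic factors as (5r+9)(r+2).

(4r-7)(5r+9)(7r-4)(r+2)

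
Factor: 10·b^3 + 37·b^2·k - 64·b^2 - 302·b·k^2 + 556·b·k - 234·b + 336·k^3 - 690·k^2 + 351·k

Group: 2·b·(5·b^2 + 26·b·k - 32·b - 112·k^2 + 230·k - 117) - 3·k·(5·b^2 + 26·b·k - 32·b - 112·k^2 + 230·k - 117); both groups contain (5·b^2 + 26·b·k - 32·b - 112·k^2 + 230·k - 117), so (2·b - 3·k) is a factor with cofactor 5·b^2 + 26·b·k - 32·b - 112·k^2 + 230·k - 117.
The cofactor groups again: 5·b^2 + 26·b·k - 32·b - 112·k^2 + 230·k - 117 = 5·b·(b + 8·k - 9) + (-14·k + 13)·(b + 8·k - 9); both groups contain (b + 8·k - 9), giving (5·b - 14·k + 13)·(b + 8·k - 9).

(2·b - 3·k)·(5·b - 14·k + 13)·(b + 8·k - 9)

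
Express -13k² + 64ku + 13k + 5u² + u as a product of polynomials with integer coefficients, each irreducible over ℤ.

Group: -k(13k + u) + (5u + 1)(13k + u); both groups contain (13k + u).

-(13k + u)(k - 5u - 1)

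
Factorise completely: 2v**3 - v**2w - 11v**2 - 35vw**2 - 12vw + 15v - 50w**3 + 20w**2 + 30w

(2v + 5w - 5)(v + 2w)(v - 5w - 3)

Group: v(2v**2 - 5vw - 11v - 25w**2 + 10w + 15) + 2w(2v**2 - 5vw - 11v - 25w**2 + 10w + 15); both groups contain (2v**2 - 5vw - 11v - 25w**2 + 10w + 15), so (v + 2w) is a factor with cofactor 2v**2 - 5vw - 11v - 25w**2 + 10w + 15.
The cofactor groups again: 2v**2 - 5vw - 11v - 25w**2 + 10w + 15 = 2v(v - 5w - 3) + (5w - 5)(v - 5w - 3); both groups contain (v - 5w - 3), giving (2v + 5w - 5)(v - 5w - 3).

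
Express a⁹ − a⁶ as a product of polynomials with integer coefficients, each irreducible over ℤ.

a⁶(a − 1)(a² + a + 1)

Pull out the common factor a⁶, leaving a³ − 1.
Recognize a difference of cubes with the parts a and 1.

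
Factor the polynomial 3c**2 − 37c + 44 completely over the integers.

(3c − 4)(c − 11)

Need a pair with product 3·44 = 132 and sum −37: that's −4 and −33.
Split the middle term: 3c**2 − 4c − 33c + 44 = c(3c − 4) − 11(3c − 4).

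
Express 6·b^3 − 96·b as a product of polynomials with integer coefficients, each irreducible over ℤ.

Factor out 6·b, leaving b^2 − 16, which is a difference of two squares.

6·b·(b + 4)·(b − 4)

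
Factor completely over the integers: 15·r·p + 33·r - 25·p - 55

(3·r - 5)·(5·p + 11)

Group as (15·r·p + 33·r) + (-25·p - 55) = 3·r·(5·p + 11) - 5·(5·p + 11).
Both groups share the factor (5·p + 11).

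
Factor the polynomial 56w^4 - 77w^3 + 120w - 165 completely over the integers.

Group as (56w^4 + 120w) + (-77w^3 - 165) = 8w(7w^3 + 15) - 11(7w^3 + 15).
Both groups share the factor (7w^3 + 15).

(8w - 11)(7w^3 + 15)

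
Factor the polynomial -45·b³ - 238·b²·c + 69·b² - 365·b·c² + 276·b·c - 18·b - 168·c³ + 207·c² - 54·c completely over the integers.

-(5·b + 7·c - 6)·(9·b + 8·c - 3)·(b + 3·c)

Group: 9·b·(-5·b² - 22·b·c + 6·b - 21·c² + 18·c) + (8·c - 3)·(-5·b² - 22·b·c + 6·b - 21·c² + 18·c); both groups contain (-5·b² - 22·b·c + 6·b - 21·c² + 18·c), so (9·b + 8·c - 3) is a factor with cofactor -5·b² - 22·b·c + 6·b - 21·c² + 18·c.
The cofactor groups again: -5·b² - 22·b·c + 6·b - 21·c² + 18·c = -5·b·(b + 3·c) + (-7·c + 6)·(b + 3·c); both groups contain (b + 3·c), giving -(5·b + 7·c - 6)·(b + 3·c).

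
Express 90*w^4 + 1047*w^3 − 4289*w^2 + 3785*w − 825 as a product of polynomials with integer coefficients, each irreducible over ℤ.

Among the possible rational roots, w = 1/3 is a root, giving the factor (3*w − 1) and quotient 30*w^3 + 359*w^2 − 1310*w + 825.
Continuing, w = 5/6 is a root, giving the factor (6*w − 5) and quotient 5*w^2 + 64*w − 165.
The remaining quadratic factors as (w + 15)(5*w − 11).

(3*w − 1)*(5*w − 11)*(6*w − 5)*(w + 15)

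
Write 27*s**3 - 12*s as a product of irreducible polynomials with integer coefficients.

3*s*(3*s + 2)*(3*s - 2)

Pull out the common factor 3*s; 9*s**2 - 4 is a difference of squares.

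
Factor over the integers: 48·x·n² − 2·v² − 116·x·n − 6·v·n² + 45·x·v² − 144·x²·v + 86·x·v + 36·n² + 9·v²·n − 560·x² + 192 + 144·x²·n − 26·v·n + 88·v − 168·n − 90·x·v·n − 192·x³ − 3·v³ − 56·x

−(3·x + 3·v − 3·n + 8)·(8·x − v + 6)·(8·x − v + 2·n − 4)

Group: 8·x·(−24·x² − 21·x·v + 24·x·n − 82·x + 3·v² − 3·v·n − 10·v + 18·n − 48) + (−v + 2·n − 4)·(−24·x² − 21·x·v + 24·x·n − 82·x + 3·v² − 3·v·n − 10·v + 18·n − 48); both groups contain (−24·x² − 21·x·v + 24·x·n − 82·x + 3·v² − 3·v·n − 10·v + 18·n − 48), so (8·x − v + 2·n − 4) is a factor with cofactor −24·x² − 21·x·v + 24·x·n − 82·x + 3·v² − 3·v·n − 10·v + 18·n − 48.
The cofactor groups again: −24·x² − 21·x·v + 24·x·n − 82·x + 3·v² − 3·v·n − 10·v + 18·n − 48 = −3·x·(8·x − v + 6) + (−3·v + 3·n − 8)·(8·x − v + 6); both groups contain (8·x − v + 6), giving −(3·x + 3·v − 3·n + 8)·(8·x − v + 6).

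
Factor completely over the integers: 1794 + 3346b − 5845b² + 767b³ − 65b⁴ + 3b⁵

(3b + 1)(b − 1)(b − 13)(b² − 8b + 138)

Among the possible rational roots, b = −1/3 is a root, so (3b + 1) is a factor; dividing leaves b⁴ − 22b³ + 263b² − 2036b + 1794.
Then b = 1 is a root, so (b − 1) is a factor; dividing leaves b³ − 21b² + 242b − 1794.
Next, b = 13 is a root, so (b − 13) is a factor; dividing leaves b² − 8b + 138.
The quadratic b² − 8b + 138 has discriminant −488 < 0 and is irreducible over ℤ.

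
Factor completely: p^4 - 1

Write as (p^2)² − (1)², then factor p^2 - 1 once more.

(p + 1)(p - 1)(p^2 + 1)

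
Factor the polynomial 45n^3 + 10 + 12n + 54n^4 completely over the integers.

(6n + 5)(9n^3 + 2)

Group as (54n^4 + 12n) + (45n^3 + 10) = 6n(9n^3 + 2) + 5(9n^3 + 2).
Both groups share the factor (9n^3 + 2).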